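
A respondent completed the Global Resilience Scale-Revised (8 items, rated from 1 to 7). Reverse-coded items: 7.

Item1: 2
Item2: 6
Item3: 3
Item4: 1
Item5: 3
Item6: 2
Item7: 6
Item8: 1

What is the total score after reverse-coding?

20

Raw sum = 24. Reverse-coded items: 7; their raw sum = 6.
Each reversal replaces raw with 8 − raw, changing the total by 8 − 2·raw per item.
Total = 24 + 1·8 − 2·6 = 24 + 8 − 12 = 20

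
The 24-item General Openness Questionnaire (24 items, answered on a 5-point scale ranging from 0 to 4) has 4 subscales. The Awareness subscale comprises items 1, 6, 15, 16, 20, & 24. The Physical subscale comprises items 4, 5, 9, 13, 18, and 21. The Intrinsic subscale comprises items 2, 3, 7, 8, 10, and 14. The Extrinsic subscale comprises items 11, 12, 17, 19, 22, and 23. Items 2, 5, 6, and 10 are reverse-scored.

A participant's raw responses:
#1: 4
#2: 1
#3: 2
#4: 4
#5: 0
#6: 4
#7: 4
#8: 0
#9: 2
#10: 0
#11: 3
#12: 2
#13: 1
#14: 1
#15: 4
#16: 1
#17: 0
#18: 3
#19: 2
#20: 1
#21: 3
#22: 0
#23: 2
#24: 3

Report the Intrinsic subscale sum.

14

Intrinsic items: 2, 3, 7, 8, 10, 14.
Of these, items 2 and 10 are reverse-scored; reversed = (0+4) − raw = 4 − raw.
  item 2: 4 − 1 = 3
  item 3: 2
  item 7: 4
  item 8: 0
  item 10: 4 − 0 = 4
  item 14: 1
Sum = 3 + 2 + 4 + 0 + 4 + 1 = 14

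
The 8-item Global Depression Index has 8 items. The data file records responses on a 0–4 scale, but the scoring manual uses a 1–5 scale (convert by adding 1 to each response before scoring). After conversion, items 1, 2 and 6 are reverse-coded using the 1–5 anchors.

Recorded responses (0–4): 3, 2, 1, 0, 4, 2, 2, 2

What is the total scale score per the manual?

22

Convert to 1–5: 4, 3, 2, 1, 5, 3, 3, 3
Reverse-coded (reverse-coded value = 6 − response):
  item 1: 6 − 4 = 2
  item 2: 6 − 3 = 3
  item 6: 6 − 3 = 3
Scored: 2, 3, 2, 1, 5, 3, 3, 3
Total = 22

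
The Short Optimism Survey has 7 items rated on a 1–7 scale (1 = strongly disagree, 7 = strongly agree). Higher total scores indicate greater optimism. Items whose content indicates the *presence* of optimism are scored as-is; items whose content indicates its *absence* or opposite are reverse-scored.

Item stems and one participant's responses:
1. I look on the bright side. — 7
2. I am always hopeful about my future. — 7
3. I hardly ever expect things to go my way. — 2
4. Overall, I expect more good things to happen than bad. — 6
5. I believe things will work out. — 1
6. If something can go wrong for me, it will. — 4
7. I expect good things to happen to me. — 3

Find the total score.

Items 3, 6 describe the absence/opposite of optimism → reverse-score.
on a 1–7 scale, reversed = 8 − raw.
  item 1: 7
  item 2: 7
  item 3: 8 − 2 = 6
  item 4: 6
  item 5: 1
  item 6: 8 − 4 = 4
  item 7: 3
Total = 7 + 7 + 6 + 6 + 1 + 4 + 3 = 34

34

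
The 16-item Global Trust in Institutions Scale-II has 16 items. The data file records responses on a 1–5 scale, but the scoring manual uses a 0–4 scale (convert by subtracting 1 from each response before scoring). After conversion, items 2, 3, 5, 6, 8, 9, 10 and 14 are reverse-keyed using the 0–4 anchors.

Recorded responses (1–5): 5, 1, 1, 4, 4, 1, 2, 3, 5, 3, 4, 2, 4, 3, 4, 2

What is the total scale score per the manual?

Convert to 0–4: 4, 0, 0, 3, 3, 0, 1, 2, 4, 2, 3, 1, 3, 2, 3, 1
Reverse-coded (reverse-coded value = 4 − response):
  item 2: 4 − 0 = 4
  item 3: 4 − 0 = 4
  item 5: 4 − 3 = 1
  item 6: 4 − 0 = 4
  item 8: 4 − 2 = 2
  item 9: 4 − 4 = 0
  item 10: 4 − 2 = 2
  item 14: 4 − 2 = 2
Scored: 4, 4, 4, 3, 1, 4, 1, 2, 0, 2, 3, 1, 3, 2, 3, 1
Total = 38

38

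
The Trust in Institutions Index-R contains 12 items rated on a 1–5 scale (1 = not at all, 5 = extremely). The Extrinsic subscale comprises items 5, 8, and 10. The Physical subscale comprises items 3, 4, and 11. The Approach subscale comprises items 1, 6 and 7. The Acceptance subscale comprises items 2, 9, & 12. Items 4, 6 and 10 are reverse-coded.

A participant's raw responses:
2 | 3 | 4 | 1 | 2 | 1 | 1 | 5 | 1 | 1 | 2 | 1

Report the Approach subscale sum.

Approach items: 1, 6, 7.
Of these, item 6 is reverse-coded; reverse-coded value = 6 − response.
  item 1: 2
  item 6: 6 − 1 = 5
  item 7: 1
Sum = 2 + 5 + 1 = 8

8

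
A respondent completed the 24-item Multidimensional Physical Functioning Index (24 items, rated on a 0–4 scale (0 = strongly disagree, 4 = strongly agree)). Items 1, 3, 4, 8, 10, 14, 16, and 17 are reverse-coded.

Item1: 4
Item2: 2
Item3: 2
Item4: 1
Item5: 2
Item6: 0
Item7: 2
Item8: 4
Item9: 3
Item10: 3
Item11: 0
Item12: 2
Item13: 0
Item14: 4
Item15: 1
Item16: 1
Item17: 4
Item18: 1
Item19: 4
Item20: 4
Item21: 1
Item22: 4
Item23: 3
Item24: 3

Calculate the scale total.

Raw sum = 55. Reverse-coded items: 1, 3, 4, 8, 10, 14, 16, 17; their raw sum = 23.
Each reversal replaces raw with 4 − raw, changing the total by 4 − 2·raw per item.
Total = 55 + 8·4 − 2·23 = 55 + 32 − 46 = 41

41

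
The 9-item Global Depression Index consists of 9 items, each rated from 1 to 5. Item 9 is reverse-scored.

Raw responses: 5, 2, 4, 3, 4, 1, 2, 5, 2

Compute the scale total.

30

Reversing item 9 with 6 − raw:
Total = 5 + 2 + 4 + 3 + 4 + 1 + 2 + 5 + (6−2)
      = 5 + 2 + 4 + 3 + 4 + 1 + 2 + 5 + 4 = 30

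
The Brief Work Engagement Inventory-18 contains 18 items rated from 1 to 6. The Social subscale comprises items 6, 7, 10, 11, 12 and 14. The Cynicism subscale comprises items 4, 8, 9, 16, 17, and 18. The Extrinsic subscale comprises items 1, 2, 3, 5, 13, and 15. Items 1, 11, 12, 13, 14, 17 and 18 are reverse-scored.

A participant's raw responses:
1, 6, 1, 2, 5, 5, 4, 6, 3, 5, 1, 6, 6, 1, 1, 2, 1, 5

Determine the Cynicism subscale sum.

Cynicism items: 4, 8, 9, 16, 17, 18.
Of these, items 17 & 18 are reverse-scored; on a 1–6 scale, reversed = 7 − raw.
  item 4: 2
  item 8: 6
  item 9: 3
  item 16: 2
  item 17: 7 − 1 = 6
  item 18: 7 − 5 = 2
Sum = 2 + 6 + 3 + 2 + 6 + 2 = 21

21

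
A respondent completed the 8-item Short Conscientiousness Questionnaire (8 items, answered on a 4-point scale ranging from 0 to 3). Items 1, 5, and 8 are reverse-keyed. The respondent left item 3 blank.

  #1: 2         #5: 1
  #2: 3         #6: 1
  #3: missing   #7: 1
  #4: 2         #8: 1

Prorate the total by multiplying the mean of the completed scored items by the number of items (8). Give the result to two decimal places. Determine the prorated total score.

Reverse-coded (on a 0–3 scale, reversed = 3 − raw):
  item 1: 3 − 2 = 1
  item 5: 3 − 1 = 2
  item 8: 3 − 1 = 2
Completed scored items (7 of 8): 1, 3, 2, 2, 1, 1, 2; sum = 12.
Person mean = 12 / 7 ≈ 1.7143
Prorated total = (12 / 7) × 8 = 13.71 (to 2 dp)

13.71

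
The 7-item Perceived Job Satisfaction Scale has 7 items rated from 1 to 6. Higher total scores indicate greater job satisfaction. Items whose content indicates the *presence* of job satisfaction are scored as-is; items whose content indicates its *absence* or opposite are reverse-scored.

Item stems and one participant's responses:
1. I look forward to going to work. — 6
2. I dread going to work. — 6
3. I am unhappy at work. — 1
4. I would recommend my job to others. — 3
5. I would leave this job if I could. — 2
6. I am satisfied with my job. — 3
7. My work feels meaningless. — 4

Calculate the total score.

Items 2, 3, 5, 7 describe the absence/opposite of job satisfaction → reverse-score.
reverse-coded value = 7 − response.
  item 1: 6
  item 2: 7 − 6 = 1
  item 3: 7 − 1 = 6
  item 4: 3
  item 5: 7 − 2 = 5
  item 6: 3
  item 7: 7 − 4 = 3
Total = 6 + 1 + 6 + 3 + 5 + 3 + 3 = 27

27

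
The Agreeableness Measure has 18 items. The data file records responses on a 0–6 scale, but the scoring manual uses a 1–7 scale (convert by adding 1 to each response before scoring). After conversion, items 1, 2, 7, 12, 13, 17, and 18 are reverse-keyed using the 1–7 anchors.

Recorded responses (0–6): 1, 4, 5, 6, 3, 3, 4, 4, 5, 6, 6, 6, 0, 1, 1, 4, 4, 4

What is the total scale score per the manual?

81

Convert to 1–7: 2, 5, 6, 7, 4, 4, 5, 5, 6, 7, 7, 7, 1, 2, 2, 5, 5, 5
Reverse-coded (reverse-coded value = 8 − response):
  item 1: 8 − 2 = 6
  item 2: 8 − 5 = 3
  item 7: 8 − 5 = 3
  item 12: 8 − 7 = 1
  item 13: 8 − 1 = 7
  item 17: 8 − 5 = 3
  item 18: 8 − 5 = 3
Scored: 6, 3, 6, 7, 4, 4, 3, 5, 6, 7, 7, 1, 7, 2, 2, 5, 3, 3
Total = 81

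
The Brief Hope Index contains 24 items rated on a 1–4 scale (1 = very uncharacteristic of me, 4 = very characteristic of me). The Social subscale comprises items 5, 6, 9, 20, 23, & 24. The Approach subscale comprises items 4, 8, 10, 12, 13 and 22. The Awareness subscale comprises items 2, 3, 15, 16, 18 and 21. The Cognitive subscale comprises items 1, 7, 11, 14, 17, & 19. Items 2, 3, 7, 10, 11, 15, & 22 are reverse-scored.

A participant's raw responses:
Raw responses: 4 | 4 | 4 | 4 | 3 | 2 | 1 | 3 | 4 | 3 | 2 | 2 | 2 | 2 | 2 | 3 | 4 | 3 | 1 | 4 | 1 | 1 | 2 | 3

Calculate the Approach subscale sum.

17

Approach items: 4, 8, 10, 12, 13, 22.
Of these, items 10 and 22 are reverse-scored; reverse-coded value = 5 − response.
  item 4: 4
  item 8: 3
  item 10: 5 − 3 = 2
  item 12: 2
  item 13: 2
  item 22: 5 − 1 = 4
Sum = 4 + 3 + 2 + 2 + 2 + 4 = 17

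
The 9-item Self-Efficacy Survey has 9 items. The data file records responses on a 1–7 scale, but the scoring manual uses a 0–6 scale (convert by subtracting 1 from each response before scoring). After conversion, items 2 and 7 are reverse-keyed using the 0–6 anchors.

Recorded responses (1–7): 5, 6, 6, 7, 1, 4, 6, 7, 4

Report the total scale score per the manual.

Convert to 0–6: 4, 5, 5, 6, 0, 3, 5, 6, 3
Reverse-coded (reversed = (0+6) − raw = 6 − raw):
  item 2: 6 − 5 = 1
  item 7: 6 − 5 = 1
Scored: 4, 1, 5, 6, 0, 3, 1, 6, 3
Total = 29

29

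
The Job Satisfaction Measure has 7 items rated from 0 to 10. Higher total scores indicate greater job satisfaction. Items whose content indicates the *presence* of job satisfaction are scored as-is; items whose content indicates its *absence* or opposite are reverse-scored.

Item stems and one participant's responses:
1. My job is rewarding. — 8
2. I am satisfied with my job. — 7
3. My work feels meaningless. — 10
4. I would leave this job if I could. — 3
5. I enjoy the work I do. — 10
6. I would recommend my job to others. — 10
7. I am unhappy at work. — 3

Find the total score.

49

Items 3, 4, 7 describe the absence/opposite of job satisfaction → reverse-score.
reversed = (0+10) − raw = 10 − raw.
  item 1: 8
  item 2: 7
  item 3: 10 − 10 = 0
  item 4: 10 − 3 = 7
  item 5: 10
  item 6: 10
  item 7: 10 − 3 = 7
Total = 8 + 7 + 0 + 7 + 10 + 10 + 7 = 49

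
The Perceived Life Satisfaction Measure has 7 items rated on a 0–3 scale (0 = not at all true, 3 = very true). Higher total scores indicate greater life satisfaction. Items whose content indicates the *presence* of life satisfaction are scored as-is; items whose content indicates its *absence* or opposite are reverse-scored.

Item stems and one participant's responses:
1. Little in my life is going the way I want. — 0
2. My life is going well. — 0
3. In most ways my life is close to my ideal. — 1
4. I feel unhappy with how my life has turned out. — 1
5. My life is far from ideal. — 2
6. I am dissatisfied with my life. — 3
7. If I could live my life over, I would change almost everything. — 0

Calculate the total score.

10

Items 1, 4, 5, 6, 7 describe the absence/opposite of life satisfaction → reverse-score.
reversed = (0+3) − raw = 3 − raw.
  item 1: 3 − 0 = 3
  item 2: 0
  item 3: 1
  item 4: 3 − 1 = 2
  item 5: 3 − 2 = 1
  item 6: 3 − 3 = 0
  item 7: 3 − 0 = 3
Total = 3 + 0 + 1 + 2 + 1 + 0 + 3 = 10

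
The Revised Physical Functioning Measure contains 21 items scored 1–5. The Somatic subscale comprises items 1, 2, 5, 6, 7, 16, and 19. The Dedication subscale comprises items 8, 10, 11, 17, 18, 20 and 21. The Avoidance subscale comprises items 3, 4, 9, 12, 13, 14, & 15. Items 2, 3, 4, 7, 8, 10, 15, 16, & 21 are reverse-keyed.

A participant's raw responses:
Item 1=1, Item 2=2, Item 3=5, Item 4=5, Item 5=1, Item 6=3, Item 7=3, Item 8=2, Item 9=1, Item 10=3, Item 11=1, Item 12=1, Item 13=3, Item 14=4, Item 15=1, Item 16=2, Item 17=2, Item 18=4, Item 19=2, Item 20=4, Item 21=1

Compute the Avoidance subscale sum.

Avoidance items: 3, 4, 9, 12, 13, 14, 15.
Of these, items 3, 4, & 15 are reverse-keyed; reversed = (1+5) − raw = 6 − raw.
  item 3: 6 − 5 = 1
  item 4: 6 − 5 = 1
  item 9: 1
  item 12: 1
  item 13: 3
  item 14: 4
  item 15: 6 − 1 = 5
Sum = 1 + 1 + 1 + 1 + 3 + 4 + 5 = 16

16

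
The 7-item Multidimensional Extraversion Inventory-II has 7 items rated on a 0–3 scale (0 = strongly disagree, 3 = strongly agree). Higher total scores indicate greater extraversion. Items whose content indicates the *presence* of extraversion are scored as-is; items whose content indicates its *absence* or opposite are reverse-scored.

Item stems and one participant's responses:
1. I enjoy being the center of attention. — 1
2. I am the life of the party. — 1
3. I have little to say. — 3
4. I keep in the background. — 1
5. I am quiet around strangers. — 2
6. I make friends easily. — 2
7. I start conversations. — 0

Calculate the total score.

7

Items 3, 4, 5 describe the absence/opposite of extraversion → reverse-score.
reversed = (0+3) − raw = 3 − raw.
  item 1: 1
  item 2: 1
  item 3: 3 − 3 = 0
  item 4: 3 − 1 = 2
  item 5: 3 − 2 = 1
  item 6: 2
  item 7: 0
Total = 1 + 1 + 0 + 2 + 1 + 2 + 0 = 7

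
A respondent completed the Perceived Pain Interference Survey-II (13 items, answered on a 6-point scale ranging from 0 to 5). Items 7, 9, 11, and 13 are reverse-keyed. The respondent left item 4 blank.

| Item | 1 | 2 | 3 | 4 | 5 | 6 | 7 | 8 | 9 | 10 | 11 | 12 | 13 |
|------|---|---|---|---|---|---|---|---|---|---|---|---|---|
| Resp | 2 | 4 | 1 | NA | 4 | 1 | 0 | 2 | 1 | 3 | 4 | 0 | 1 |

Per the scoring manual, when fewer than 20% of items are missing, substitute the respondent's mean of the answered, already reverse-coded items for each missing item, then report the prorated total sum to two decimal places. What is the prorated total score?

33.58

Reverse-coded (on a 0–5 scale, reversed = 5 − raw):
  item 7: 5 − 0 = 5
  item 9: 5 − 1 = 4
  item 11: 5 − 4 = 1
  item 13: 5 − 1 = 4
Completed scored items (12 of 13): 2, 4, 1, 4, 1, 5, 2, 4, 3, 1, 0, 4; sum = 31.
Person mean = 31 / 12 ≈ 2.5833
Prorated total = (31 / 12) × 13 = 33.58 (to 2 dp)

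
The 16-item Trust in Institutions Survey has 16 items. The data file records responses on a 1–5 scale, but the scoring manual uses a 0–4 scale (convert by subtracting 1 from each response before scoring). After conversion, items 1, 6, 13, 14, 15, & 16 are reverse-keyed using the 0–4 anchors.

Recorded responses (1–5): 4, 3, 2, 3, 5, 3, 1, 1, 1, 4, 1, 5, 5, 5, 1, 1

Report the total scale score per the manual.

27

Convert to 0–4: 3, 2, 1, 2, 4, 2, 0, 0, 0, 3, 0, 4, 4, 4, 0, 0
Reverse-coded (reverse-coded value = 4 − response):
  item 1: 4 − 3 = 1
  item 6: 4 − 2 = 2
  item 13: 4 − 4 = 0
  item 14: 4 − 4 = 0
  item 15: 4 − 0 = 4
  item 16: 4 − 0 = 4
Scored: 1, 2, 1, 2, 4, 2, 0, 0, 0, 3, 0, 4, 0, 0, 4, 4
Total = 27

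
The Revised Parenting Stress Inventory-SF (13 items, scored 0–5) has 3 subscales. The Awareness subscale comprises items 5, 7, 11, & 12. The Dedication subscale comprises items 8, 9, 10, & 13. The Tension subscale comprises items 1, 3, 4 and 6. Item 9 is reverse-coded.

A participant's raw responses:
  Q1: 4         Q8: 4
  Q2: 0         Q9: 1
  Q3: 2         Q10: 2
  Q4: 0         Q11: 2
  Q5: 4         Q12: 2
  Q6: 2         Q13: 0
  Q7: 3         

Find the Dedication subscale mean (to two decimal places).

2.50

Dedication items: 8, 9, 10, 13.
Of these, item 9 is reverse-coded; reverse-coded value = 5 − response.
  item 8: 4
  item 9: 5 − 1 = 4
  item 10: 2
  item 13: 0
Sum = 4 + 4 + 2 + 0 = 10
Mean = 10 / 4 = 2.50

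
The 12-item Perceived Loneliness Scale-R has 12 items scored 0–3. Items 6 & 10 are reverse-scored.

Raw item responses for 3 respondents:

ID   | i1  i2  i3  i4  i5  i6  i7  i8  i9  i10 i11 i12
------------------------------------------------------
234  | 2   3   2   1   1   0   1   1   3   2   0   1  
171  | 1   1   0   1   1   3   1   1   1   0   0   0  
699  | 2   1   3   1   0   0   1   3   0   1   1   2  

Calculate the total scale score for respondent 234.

19

Respondent 234 raw: 2, 3, 2, 1, 1, 0, 1, 1, 3, 2, 0, 1.
Reverse-coded (reversed = (0+3) − raw = 3 − raw):
  item 1: 2
  item 2: 3
  item 3: 2
  item 4: 1
  item 5: 1
  item 6: 3 − 0 = 3
  item 7: 1
  item 8: 1
  item 9: 3
  item 10: 3 − 2 = 1
  item 11: 0
  item 12: 1
Sum = 2 + 3 + 2 + 1 + 1 + 3 + 1 + 1 + 3 + 1 + 0 + 1 = 19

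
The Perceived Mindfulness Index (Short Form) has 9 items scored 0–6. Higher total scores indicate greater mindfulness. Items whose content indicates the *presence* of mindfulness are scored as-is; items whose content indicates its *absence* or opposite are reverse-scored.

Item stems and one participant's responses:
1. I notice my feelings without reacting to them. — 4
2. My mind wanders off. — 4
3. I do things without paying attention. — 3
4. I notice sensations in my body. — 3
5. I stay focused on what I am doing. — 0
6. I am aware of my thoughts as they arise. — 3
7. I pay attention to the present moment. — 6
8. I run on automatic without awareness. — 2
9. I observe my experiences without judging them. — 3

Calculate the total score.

28

Items 2, 3, 8 describe the absence/opposite of mindfulness → reverse-score.
reversed = (0+6) − raw = 6 − raw.
  item 1: 4
  item 2: 6 − 4 = 2
  item 3: 6 − 3 = 3
  item 4: 3
  item 5: 0
  item 6: 3
  item 7: 6
  item 8: 6 − 2 = 4
  item 9: 3
Total = 4 + 2 + 3 + 3 + 0 + 3 + 6 + 4 + 3 = 28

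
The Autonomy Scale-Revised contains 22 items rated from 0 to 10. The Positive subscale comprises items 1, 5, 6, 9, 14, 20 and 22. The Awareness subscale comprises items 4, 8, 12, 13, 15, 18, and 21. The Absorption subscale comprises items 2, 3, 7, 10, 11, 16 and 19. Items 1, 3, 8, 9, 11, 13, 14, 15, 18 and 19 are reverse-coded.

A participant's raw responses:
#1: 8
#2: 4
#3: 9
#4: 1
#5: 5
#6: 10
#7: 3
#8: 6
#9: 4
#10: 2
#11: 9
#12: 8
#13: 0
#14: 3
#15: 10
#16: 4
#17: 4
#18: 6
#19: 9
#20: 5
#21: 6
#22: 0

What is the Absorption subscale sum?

Absorption items: 2, 3, 7, 10, 11, 16, 19.
Of these, items 3, 11 and 19 are reverse-coded; on a 0–10 scale, reversed = 10 − raw.
  item 2: 4
  item 3: 10 − 9 = 1
  item 7: 3
  item 10: 2
  item 11: 10 − 9 = 1
  item 16: 4
  item 19: 10 − 9 = 1
Sum = 4 + 1 + 3 + 2 + 1 + 4 + 1 = 16

16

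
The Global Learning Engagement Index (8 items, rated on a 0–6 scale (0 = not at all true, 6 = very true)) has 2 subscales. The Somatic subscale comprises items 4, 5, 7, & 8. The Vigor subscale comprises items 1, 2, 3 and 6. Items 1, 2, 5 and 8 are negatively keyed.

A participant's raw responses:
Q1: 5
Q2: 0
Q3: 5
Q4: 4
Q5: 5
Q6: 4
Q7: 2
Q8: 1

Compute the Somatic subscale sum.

12

Somatic items: 4, 5, 7, 8.
Of these, items 5 & 8 are negatively keyed; on a 0–6 scale, reversed = 6 − raw.
  item 4: 4
  item 5: 6 − 5 = 1
  item 7: 2
  item 8: 6 − 1 = 5
Sum = 4 + 1 + 2 + 5 = 12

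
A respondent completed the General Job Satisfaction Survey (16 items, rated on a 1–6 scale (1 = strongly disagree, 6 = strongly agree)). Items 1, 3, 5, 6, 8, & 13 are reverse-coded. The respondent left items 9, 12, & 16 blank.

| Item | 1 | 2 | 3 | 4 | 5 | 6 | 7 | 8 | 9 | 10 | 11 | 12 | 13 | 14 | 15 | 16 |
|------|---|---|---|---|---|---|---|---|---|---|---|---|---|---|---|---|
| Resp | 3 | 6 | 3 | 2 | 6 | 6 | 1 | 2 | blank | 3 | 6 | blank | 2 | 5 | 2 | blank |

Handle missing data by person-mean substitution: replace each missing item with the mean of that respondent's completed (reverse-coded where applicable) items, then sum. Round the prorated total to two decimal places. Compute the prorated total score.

55.38

Reverse-coded (reverse-coded value = 7 − response):
  item 1: 7 − 3 = 4
  item 3: 7 − 3 = 4
  item 5: 7 − 6 = 1
  item 6: 7 − 6 = 1
  item 8: 7 − 2 = 5
  item 13: 7 − 2 = 5
Completed scored items (13 of 16): 4, 6, 4, 2, 1, 1, 1, 5, 3, 6, 5, 5, 2; sum = 45.
Person mean = 45 / 13 ≈ 3.4615
Prorated total = (45 / 13) × 16 = 55.38 (to 2 dp)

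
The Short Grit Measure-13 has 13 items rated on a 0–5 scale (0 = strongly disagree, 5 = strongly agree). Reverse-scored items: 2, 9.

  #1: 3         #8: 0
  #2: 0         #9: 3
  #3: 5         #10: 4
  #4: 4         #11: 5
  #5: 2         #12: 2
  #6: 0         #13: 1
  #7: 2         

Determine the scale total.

35

Apply reverse scoring (reversed = (0+5) − raw = 5 − raw):
  item 2: 5 − 0 = 5
  item 9: 5 − 3 = 2
After reverse-coding: 3, 5, 5, 4, 2, 0, 2, 0, 2, 4, 5, 2, 1
Total = 3 + 5 + 5 + 4 + 2 + 0 + 2 + 0 + 2 + 4 + 5 + 2 + 1 = 35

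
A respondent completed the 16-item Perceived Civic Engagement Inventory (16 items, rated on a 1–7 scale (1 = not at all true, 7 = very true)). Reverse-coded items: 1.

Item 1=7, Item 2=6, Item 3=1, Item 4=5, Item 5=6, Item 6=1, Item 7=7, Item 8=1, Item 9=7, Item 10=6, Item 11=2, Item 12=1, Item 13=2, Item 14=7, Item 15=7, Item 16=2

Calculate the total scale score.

Reverse-coded items (on a 1–7 scale, reversed = 8 − raw):
  item 1: 8 − 7 = 1
After reverse-coding: 1, 6, 1, 5, 6, 1, 7, 1, 7, 6, 2, 1, 2, 7, 7, 2
Total = 1 + 6 + 1 + 5 + 6 + 1 + 7 + 1 + 7 + 6 + 2 + 1 + 2 + 7 + 7 + 2 = 62

62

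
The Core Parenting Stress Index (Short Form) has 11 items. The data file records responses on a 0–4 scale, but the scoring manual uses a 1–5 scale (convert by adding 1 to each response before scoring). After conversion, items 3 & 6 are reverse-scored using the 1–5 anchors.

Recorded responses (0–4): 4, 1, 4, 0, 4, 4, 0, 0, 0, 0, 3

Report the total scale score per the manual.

23

Convert to 1–5: 5, 2, 5, 1, 5, 5, 1, 1, 1, 1, 4
Reverse-coded (on a 1–5 scale, reversed = 6 − raw):
  item 3: 6 − 5 = 1
  item 6: 6 − 5 = 1
Scored: 5, 2, 1, 1, 5, 1, 1, 1, 1, 1, 4
Total = 23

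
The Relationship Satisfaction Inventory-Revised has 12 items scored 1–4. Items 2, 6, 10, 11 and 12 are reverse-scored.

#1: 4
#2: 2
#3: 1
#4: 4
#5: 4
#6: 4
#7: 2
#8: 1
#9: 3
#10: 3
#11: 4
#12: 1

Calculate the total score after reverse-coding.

30

Raw sum = 33. Reverse-scored items: 2, 6, 10, 11, 12; their raw sum = 14.
Each reversal replaces raw with 5 − raw, changing the total by 5 − 2·raw per item.
Total = 33 + 5·5 − 2·14 = 33 + 25 − 28 = 30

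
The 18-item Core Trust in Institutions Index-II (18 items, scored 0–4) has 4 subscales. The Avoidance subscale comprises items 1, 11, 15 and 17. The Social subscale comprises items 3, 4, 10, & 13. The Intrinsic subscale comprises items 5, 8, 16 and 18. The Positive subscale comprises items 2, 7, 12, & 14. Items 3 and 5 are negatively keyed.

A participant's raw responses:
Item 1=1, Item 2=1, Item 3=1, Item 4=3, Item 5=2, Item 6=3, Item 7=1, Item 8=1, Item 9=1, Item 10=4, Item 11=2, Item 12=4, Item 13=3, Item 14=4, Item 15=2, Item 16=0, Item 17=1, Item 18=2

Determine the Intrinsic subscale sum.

Intrinsic items: 5, 8, 16, 18.
Of these, item 5 is negatively keyed; on a 0–4 scale, reversed = 4 − raw.
  item 5: 4 − 2 = 2
  item 8: 1
  item 16: 0
  item 18: 2
Sum = 2 + 1 + 0 + 2 = 5

5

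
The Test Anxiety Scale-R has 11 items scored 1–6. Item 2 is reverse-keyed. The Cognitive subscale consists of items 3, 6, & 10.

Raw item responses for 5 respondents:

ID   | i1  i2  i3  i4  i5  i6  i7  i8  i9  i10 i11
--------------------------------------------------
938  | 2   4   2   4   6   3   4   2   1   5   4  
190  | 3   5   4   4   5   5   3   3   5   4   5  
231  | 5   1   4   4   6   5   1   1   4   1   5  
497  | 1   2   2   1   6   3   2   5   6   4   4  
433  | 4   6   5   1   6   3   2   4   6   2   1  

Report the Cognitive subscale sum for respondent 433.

Respondent 433 raw: 4, 6, 5, 1, 6, 3, 2, 4, 6, 2, 1.
Cognitive items: 3, 6, 10.
Reverse-coded (on a 1–6 scale, reversed = 7 − raw):
  item 3: 5
  item 6: 3
  item 10: 2
Sum = 5 + 3 + 2 = 10

10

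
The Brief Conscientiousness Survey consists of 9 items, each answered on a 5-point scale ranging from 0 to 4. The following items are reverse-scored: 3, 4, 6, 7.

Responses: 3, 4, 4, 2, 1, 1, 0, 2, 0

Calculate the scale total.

19

Reversing items 3, 4, 6, and 7 with 4 − raw:
Total = 3 + 4 + (4−4) + (4−2) + 1 + (4−1) + (4−0) + 2 + 0
      = 3 + 4 + 0 + 2 + 1 + 3 + 4 + 2 + 0 = 19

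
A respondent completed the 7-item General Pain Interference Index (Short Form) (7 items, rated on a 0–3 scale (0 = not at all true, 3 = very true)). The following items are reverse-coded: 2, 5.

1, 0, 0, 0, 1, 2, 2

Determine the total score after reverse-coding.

Reverse-coded items use 3 − raw:
  item 2: 3 − 0 = 3
  item 5: 3 − 1 = 2
Scored items: 1, 3, 0, 0, 2, 2, 2
Total = 1 + 3 + 0 + 0 + 2 + 2 + 2 = 10

10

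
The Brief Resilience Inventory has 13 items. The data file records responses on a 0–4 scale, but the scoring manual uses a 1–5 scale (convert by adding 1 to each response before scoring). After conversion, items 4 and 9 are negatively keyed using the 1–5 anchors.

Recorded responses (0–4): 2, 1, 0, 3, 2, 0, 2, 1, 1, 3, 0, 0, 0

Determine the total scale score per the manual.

Convert to 1–5: 3, 2, 1, 4, 3, 1, 3, 2, 2, 4, 1, 1, 1
Reverse-coded (reverse-coded value = 6 − response):
  item 4: 6 − 4 = 2
  item 9: 6 − 2 = 4
Scored: 3, 2, 1, 2, 3, 1, 3, 2, 4, 4, 1, 1, 1
Total = 28

28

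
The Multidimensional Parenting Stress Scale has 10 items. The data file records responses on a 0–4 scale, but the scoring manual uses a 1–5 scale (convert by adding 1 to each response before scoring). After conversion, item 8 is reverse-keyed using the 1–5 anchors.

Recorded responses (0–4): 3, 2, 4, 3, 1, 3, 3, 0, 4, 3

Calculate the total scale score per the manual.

Convert to 1–5: 4, 3, 5, 4, 2, 4, 4, 1, 5, 4
Reverse-coded (on a 1–5 scale, reversed = 6 − raw):
  item 8: 6 − 1 = 5
Scored: 4, 3, 5, 4, 2, 4, 4, 5, 5, 4
Total = 40

40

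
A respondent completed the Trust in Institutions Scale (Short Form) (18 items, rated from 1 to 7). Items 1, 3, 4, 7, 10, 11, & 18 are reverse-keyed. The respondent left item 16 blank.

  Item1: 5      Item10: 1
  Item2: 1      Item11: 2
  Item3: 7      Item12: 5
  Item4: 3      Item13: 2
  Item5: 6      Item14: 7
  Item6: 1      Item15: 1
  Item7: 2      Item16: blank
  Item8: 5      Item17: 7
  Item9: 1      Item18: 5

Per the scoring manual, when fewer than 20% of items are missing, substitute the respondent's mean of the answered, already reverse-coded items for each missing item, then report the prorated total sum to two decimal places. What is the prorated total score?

Reverse-coded (reversed = (1+7) − raw = 8 − raw):
  item 1: 8 − 5 = 3
  item 3: 8 − 7 = 1
  item 4: 8 − 3 = 5
  item 7: 8 − 2 = 6
  item 10: 8 − 1 = 7
  item 11: 8 − 2 = 6
  item 18: 8 − 5 = 3
Completed scored items (17 of 18): 3, 1, 1, 5, 6, 1, 6, 5, 1, 7, 6, 5, 2, 7, 1, 7, 3; sum = 67.
Person mean = 67 / 17 ≈ 3.9412
Prorated total = (67 / 17) × 18 = 70.94 (to 2 dp)

70.94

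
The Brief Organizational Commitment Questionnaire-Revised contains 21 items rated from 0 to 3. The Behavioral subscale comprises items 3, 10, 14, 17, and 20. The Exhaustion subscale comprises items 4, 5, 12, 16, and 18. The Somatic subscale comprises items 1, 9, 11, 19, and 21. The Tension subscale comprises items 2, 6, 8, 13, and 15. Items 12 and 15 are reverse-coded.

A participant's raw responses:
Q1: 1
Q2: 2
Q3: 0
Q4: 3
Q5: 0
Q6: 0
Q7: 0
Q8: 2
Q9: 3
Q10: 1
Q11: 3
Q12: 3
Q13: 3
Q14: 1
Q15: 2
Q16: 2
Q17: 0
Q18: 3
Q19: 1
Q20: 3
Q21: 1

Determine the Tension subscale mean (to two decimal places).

1.60

Tension items: 2, 6, 8, 13, 15.
Of these, item 15 is reverse-coded; on a 0–3 scale, reversed = 3 − raw.
  item 2: 2
  item 6: 0
  item 8: 2
  item 13: 3
  item 15: 3 − 2 = 1
Sum = 2 + 0 + 2 + 3 + 1 = 8
Mean = 8 / 5 = 1.60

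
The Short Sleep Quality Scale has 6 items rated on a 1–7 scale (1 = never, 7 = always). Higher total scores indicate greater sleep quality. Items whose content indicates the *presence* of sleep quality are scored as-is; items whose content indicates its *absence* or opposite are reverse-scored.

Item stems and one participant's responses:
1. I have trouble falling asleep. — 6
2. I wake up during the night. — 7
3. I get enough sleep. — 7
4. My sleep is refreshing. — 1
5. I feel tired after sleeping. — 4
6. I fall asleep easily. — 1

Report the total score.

16

Items 1, 2, 5 describe the absence/opposite of sleep quality → reverse-score.
on a 1–7 scale, reversed = 8 − raw.
  item 1: 8 − 6 = 2
  item 2: 8 − 7 = 1
  item 3: 7
  item 4: 1
  item 5: 8 − 4 = 4
  item 6: 1
Total = 2 + 1 + 7 + 1 + 4 + 1 = 16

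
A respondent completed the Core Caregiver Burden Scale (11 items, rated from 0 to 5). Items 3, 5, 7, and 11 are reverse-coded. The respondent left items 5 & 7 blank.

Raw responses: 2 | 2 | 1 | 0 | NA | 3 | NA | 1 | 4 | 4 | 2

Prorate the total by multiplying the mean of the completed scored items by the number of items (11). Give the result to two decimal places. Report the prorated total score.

28.11

Reverse-coded (reversed = (0+5) − raw = 5 − raw):
  item 3: 5 − 1 = 4
  item 11: 5 − 2 = 3
Completed scored items (9 of 11): 2, 2, 4, 0, 3, 1, 4, 4, 3; sum = 23.
Person mean = 23 / 9 ≈ 2.5556
Prorated total = (23 / 9) × 11 = 28.11 (to 2 dp)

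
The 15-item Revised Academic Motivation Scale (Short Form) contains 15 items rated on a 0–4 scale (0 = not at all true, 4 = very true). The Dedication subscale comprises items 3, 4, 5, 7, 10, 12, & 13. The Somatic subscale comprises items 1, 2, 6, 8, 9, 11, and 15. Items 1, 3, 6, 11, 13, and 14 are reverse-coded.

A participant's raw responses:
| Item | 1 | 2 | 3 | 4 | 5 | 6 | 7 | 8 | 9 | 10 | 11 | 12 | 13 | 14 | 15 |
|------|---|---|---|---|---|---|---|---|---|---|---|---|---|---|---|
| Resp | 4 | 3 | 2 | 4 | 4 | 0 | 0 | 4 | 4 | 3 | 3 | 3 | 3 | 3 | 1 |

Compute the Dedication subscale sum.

17

Dedication items: 3, 4, 5, 7, 10, 12, 13.
Of these, items 3 & 13 are reverse-coded; reverse-coded value = 4 − response.
  item 3: 4 − 2 = 2
  item 4: 4
  item 5: 4
  item 7: 0
  item 10: 3
  item 12: 3
  item 13: 4 − 3 = 1
Sum = 2 + 4 + 4 + 0 + 3 + 3 + 1 = 17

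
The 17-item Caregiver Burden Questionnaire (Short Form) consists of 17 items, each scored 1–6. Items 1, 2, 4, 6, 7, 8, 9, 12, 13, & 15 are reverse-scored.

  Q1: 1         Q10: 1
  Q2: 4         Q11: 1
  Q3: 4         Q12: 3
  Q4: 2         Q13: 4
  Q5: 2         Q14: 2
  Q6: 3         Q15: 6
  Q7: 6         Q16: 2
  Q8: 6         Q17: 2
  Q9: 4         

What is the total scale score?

45

Reverse-coded items (reversed = (1+6) − raw = 7 − raw):
  item 1: 7 − 1 = 6
  item 2: 7 − 4 = 3
  item 4: 7 − 2 = 5
  item 6: 7 − 3 = 4
  item 7: 7 − 6 = 1
  item 8: 7 − 6 = 1
  item 9: 7 − 4 = 3
  item 12: 7 − 3 = 4
  item 13: 7 − 4 = 3
  item 15: 7 − 6 = 1
After reverse-coding: 6, 3, 4, 5, 2, 4, 1, 1, 3, 1, 1, 4, 3, 2, 1, 2, 2
Total = 6 + 3 + 4 + 5 + 2 + 4 + 1 + 1 + 3 + 1 + 1 + 4 + 3 + 2 + 1 + 2 + 2 = 45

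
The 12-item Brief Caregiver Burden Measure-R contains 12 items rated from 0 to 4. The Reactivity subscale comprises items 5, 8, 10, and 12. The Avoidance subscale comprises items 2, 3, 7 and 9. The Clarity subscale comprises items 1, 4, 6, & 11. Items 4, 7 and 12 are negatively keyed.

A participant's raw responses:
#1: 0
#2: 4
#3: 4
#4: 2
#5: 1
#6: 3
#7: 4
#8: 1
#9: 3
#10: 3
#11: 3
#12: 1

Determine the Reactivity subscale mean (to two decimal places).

2.00

Reactivity items: 5, 8, 10, 12.
Of these, item 12 is negatively keyed; on a 0–4 scale, reversed = 4 − raw.
  item 5: 1
  item 8: 1
  item 10: 3
  item 12: 4 − 1 = 3
Sum = 1 + 1 + 3 + 3 = 8
Mean = 8 / 4 = 2.00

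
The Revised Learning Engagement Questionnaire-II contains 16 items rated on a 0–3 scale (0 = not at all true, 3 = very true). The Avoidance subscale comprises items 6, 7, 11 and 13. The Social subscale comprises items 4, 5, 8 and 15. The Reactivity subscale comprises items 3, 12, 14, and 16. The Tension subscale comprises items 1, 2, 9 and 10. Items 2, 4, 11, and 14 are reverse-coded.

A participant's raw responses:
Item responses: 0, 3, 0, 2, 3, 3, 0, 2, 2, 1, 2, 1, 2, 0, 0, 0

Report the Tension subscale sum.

3

Tension items: 1, 2, 9, 10.
Of these, item 2 is reverse-coded; reverse-coded value = 3 − response.
  item 1: 0
  item 2: 3 − 3 = 0
  item 9: 2
  item 10: 1
Sum = 0 + 0 + 2 + 1 = 3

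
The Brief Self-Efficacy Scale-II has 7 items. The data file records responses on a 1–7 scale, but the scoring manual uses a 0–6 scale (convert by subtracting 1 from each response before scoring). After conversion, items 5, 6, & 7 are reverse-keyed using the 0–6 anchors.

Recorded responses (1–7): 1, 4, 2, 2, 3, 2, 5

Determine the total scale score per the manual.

Convert to 0–6: 0, 3, 1, 1, 2, 1, 4
Reverse-coded (on a 0–6 scale, reversed = 6 − raw):
  item 5: 6 − 2 = 4
  item 6: 6 − 1 = 5
  item 7: 6 − 4 = 2
Scored: 0, 3, 1, 1, 4, 5, 2
Total = 16

16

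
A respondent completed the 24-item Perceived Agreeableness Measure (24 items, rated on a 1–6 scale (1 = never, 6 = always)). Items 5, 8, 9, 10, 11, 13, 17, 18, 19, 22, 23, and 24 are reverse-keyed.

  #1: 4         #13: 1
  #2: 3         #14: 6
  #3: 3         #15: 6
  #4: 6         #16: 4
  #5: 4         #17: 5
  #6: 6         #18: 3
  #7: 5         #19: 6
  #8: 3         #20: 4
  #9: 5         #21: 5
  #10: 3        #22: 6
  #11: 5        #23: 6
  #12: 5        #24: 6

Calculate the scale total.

88

Raw sum = 110. Reverse-keyed items: 5, 8, 9, 10, 11, 13, 17, 18, 19, 22, 23, 24; their raw sum = 53.
Each reversal replaces raw with 7 − raw, changing the total by 7 − 2·raw per item.
Total = 110 + 12·7 − 2·53 = 110 + 84 − 106 = 88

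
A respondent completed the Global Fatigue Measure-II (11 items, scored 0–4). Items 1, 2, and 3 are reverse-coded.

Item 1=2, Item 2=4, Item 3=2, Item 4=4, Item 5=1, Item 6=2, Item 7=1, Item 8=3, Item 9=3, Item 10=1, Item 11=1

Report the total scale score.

Apply reverse scoring (reverse-coded value = 4 − response):
  item 1: 4 − 2 = 2
  item 2: 4 − 4 = 0
  item 3: 4 − 2 = 2
Scored responses: 2, 0, 2, 4, 1, 2, 1, 3, 3, 1, 1
Total = 2 + 0 + 2 + 4 + 1 + 2 + 1 + 3 + 3 + 1 + 1 = 20

20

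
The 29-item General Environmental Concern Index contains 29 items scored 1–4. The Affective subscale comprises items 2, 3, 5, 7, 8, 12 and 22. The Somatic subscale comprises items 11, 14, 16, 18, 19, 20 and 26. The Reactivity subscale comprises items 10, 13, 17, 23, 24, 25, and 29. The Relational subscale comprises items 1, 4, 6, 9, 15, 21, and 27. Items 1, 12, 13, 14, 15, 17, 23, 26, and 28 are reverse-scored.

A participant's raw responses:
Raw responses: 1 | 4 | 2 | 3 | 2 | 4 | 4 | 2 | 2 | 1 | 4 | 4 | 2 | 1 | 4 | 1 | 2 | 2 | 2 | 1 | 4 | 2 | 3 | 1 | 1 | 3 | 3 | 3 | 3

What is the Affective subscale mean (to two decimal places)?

Affective items: 2, 3, 5, 7, 8, 12, 22.
Of these, item 12 is reverse-scored; reverse-coded value = 5 − response.
  item 2: 4
  item 3: 2
  item 5: 2
  item 7: 4
  item 8: 2
  item 12: 5 − 4 = 1
  item 22: 2
Sum = 4 + 2 + 2 + 4 + 2 + 1 + 2 = 17
Mean = 17 / 7 = 2.43

2.43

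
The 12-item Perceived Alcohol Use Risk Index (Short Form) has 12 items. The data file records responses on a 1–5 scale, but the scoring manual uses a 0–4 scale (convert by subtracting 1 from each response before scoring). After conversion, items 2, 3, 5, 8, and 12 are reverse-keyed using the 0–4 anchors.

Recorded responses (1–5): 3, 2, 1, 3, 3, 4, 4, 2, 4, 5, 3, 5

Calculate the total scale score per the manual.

31

Convert to 0–4: 2, 1, 0, 2, 2, 3, 3, 1, 3, 4, 2, 4
Reverse-coded (on a 0–4 scale, reversed = 4 − raw):
  item 2: 4 − 1 = 3
  item 3: 4 − 0 = 4
  item 5: 4 − 2 = 2
  item 8: 4 − 1 = 3
  item 12: 4 − 4 = 0
Scored: 2, 3, 4, 2, 2, 3, 3, 3, 3, 4, 2, 0
Total = 31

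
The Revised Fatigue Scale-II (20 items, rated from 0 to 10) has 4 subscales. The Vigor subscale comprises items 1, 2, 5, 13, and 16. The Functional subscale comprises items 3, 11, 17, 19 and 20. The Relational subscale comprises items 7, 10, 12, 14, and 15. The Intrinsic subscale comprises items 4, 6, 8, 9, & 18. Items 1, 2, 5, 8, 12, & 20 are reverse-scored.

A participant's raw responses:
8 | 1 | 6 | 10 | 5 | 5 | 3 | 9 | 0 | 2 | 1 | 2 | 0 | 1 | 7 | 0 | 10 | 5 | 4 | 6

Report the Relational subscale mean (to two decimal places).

4.20

Relational items: 7, 10, 12, 14, 15.
Of these, item 12 is reverse-scored; reversed = (0+10) − raw = 10 − raw.
  item 7: 3
  item 10: 2
  item 12: 10 − 2 = 8
  item 14: 1
  item 15: 7
Sum = 3 + 2 + 8 + 1 + 7 = 21
Mean = 21 / 5 = 4.20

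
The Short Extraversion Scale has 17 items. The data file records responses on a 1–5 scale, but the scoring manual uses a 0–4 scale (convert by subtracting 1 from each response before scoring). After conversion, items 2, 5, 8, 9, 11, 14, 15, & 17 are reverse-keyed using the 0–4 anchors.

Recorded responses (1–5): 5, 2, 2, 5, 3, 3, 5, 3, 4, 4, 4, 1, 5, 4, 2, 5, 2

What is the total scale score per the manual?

Convert to 0–4: 4, 1, 1, 4, 2, 2, 4, 2, 3, 3, 3, 0, 4, 3, 1, 4, 1
Reverse-coded (reverse-coded value = 4 − response):
  item 2: 4 − 1 = 3
  item 5: 4 − 2 = 2
  item 8: 4 − 2 = 2
  item 9: 4 − 3 = 1
  item 11: 4 − 3 = 1
  item 14: 4 − 3 = 1
  item 15: 4 − 1 = 3
  item 17: 4 − 1 = 3
Scored: 4, 3, 1, 4, 2, 2, 4, 2, 1, 3, 1, 0, 4, 1, 3, 4, 3
Total = 42

42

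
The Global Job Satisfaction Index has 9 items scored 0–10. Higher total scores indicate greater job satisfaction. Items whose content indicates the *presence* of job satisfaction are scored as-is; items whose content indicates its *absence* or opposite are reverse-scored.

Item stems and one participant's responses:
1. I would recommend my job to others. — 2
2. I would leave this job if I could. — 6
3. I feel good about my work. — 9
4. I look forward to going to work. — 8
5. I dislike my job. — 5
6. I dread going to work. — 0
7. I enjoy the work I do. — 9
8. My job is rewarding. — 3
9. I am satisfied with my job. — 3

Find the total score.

53

Items 2, 5, 6 describe the absence/opposite of job satisfaction → reverse-score.
reverse-coded value = 10 − response.
  item 1: 2
  item 2: 10 − 6 = 4
  item 3: 9
  item 4: 8
  item 5: 10 − 5 = 5
  item 6: 10 − 0 = 10
  item 7: 9
  item 8: 3
  item 9: 3
Total = 2 + 4 + 9 + 8 + 5 + 10 + 9 + 3 + 3 = 53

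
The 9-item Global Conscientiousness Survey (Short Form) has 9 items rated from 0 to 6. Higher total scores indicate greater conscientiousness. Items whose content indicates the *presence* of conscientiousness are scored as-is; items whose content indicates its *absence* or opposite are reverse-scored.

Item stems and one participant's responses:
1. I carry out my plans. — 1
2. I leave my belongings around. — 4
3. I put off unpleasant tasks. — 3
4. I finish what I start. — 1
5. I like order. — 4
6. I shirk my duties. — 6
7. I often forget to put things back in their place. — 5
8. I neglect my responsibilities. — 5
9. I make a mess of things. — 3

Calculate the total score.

16

Items 2, 3, 6, 7, 8, 9 describe the absence/opposite of conscientiousness → reverse-score.
reverse-coded value = 6 − response.
  item 1: 1
  item 2: 6 − 4 = 2
  item 3: 6 − 3 = 3
  item 4: 1
  item 5: 4
  item 6: 6 − 6 = 0
  item 7: 6 − 5 = 1
  item 8: 6 − 5 = 1
  item 9: 6 − 3 = 3
Total = 1 + 2 + 3 + 1 + 4 + 0 + 1 + 1 + 3 = 16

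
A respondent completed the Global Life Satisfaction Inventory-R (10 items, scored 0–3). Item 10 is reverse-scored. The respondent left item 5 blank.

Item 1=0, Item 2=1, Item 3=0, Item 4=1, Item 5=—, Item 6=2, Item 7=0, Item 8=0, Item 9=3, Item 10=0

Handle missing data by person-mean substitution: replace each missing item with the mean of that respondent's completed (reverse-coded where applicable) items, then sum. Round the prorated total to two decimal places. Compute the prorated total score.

Reverse-coded (reversed = (0+3) − raw = 3 − raw):
  item 10: 3 − 0 = 3
Completed scored items (9 of 10): 0, 1, 0, 1, 2, 0, 0, 3, 3; sum = 10.
Person mean = 10 / 9 ≈ 1.1111
Prorated total = (10 / 9) × 10 = 11.11 (to 2 dp)

11.11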